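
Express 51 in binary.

Using repeated division by 2:
51 ÷ 2 = 25 remainder 1
25 ÷ 2 = 12 remainder 1
12 ÷ 2 = 6 remainder 0
6 ÷ 2 = 3 remainder 0
3 ÷ 2 = 1 remainder 1
1 ÷ 2 = 0 remainder 1
Reading remainders bottom to top: 110011



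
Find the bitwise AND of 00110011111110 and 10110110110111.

AND: 1 only when both bits are 1
  00110011111110
& 10110110110111
----------------
  00110010110110
Decimal: 3326 & 11703 = 3254



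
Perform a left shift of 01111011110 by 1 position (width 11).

Original: 01111011110 (decimal 990)
Shift left by 1 position
Append 1 zero on the right
Result: 11110111100 (decimal 1980)
Equivalent: 990 << 1 = 990 × 2^1 = 1980



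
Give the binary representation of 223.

Using repeated division by 2:
223 ÷ 2 = 111 remainder 1
111 ÷ 2 = 55 remainder 1
55 ÷ 2 = 27 remainder 1
27 ÷ 2 = 13 remainder 1
13 ÷ 2 = 6 remainder 1
6 ÷ 2 = 3 remainder 0
3 ÷ 2 = 1 remainder 1
1 ÷ 2 = 0 remainder 1
Reading remainders bottom to top: 11011111



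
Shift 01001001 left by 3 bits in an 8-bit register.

Original: 01001001 (decimal 73)
Shift left by 3 positions
Append 3 zeros on the right and drop the 3 high bits that overflow the 8-bit width
Result: 01001000 (decimal 72)
Equivalent: 73 << 3 = 73 × 2^3 = 584, truncated to 8 bits = 72



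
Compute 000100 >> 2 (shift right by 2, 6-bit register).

Original: 000100 (decimal 4)
Shift right by 2 positions
Drop the 2 low bits; fill with zeros on the left
Result: 000001 (decimal 1)
Equivalent: 4 >> 2 = 4 ÷ 2^2 = 1



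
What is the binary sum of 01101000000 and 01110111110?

Add column by column from the right: bit + bit + carry-in; write the sum mod 2, carry 1 when the sum is 2 or 3.
carry:  11000000000
        01101000000
+       01110111110
-------------------
       011011111110
(the carry out of the leftmost column, 0, becomes the leading bit)
Decimal check:
  01101000000 = 512 + 256 + 64 = 832
  01110111110 = 512 + 256 + 128 + 32 + 16 + 8 + 4 + 2 = 958
  832 + 958 = 1790, and 011011111110 = 1024 + 512 + 128 + 64 + 32 + 16 + 8 + 4 + 2 = 1790 ✓



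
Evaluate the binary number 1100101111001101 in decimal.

Sum of powers of 2 for each 1-bit:
2^0 + 2^2 + 2^3 + 2^6 + 2^7 + 2^8 + 2^9 + 2^11 + 2^14 + 2^15
= 1 + 4 + 8 + 64 + 128 + 256 + 512 + 2048 + 16384 + 32768
= 52173



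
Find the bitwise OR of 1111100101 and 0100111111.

OR: 1 when either bit is 1
  1111100101
| 0100111111
------------
  1111111111
Decimal: 997 | 319 = 1023



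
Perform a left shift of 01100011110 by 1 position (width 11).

Original: 01100011110 (decimal 798)
Shift left by 1 position
Append 1 zero on the right
Result: 11000111100 (decimal 1596)
Equivalent: 798 << 1 = 798 × 2^1 = 1596



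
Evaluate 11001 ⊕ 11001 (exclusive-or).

XOR: 1 when bits differ
  11001
^ 11001
-------
  00000
Decimal: 25 ^ 25 = 0



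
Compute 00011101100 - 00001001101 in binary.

Method 1 - Direct subtraction (column by column from the right: bit − bit − borrow-in; if negative, add 2 and borrow 1 from the next column):
borrow: 00000111110
        00011101100
-       00001001101
-------------------
        00010011111

Method 2 - Add two's complement:
Two's complement of 00001001101: invert → 11110110010, add 1 → 11110110011
  00011101100
+ 11110110011
-------------
 100010011111  (end carry out of the top bit = 1)
Discarding the end carry: 00010011111
Decimal check:
  00011101100 = 128 + 64 + 32 + 8 + 4 = 236
  00001001101 = 64 + 8 + 4 + 1 = 77
  236 - 77 = 159, and 00010011111 = 128 + 16 + 8 + 4 + 2 + 1 = 159 ✓



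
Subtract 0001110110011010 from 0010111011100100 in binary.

Method 1 - Direct subtraction (column by column from the right: bit − bit − borrow-in; if negative, add 2 and borrow 1 from the next column):
borrow: 0010001000110100
        0010111011100100
-       0001110110011010
------------------------
        0001000101001010

Method 2 - Add two's complement:
Two's complement of 0001110110011010: invert → 1110001001100101, add 1 → 1110001001100110
  0010111011100100
+ 1110001001100110
------------------
 10001000101001010  (end carry out of the top bit = 1)
Discarding the end carry: 0001000101001010
Decimal check:
  0010111011100100 = 8192 + 2048 + 1024 + 512 + 128 + 64 + 32 + 4 = 12004
  0001110110011010 = 4096 + 2048 + 1024 + 256 + 128 + 16 + 8 + 2 = 7578
  12004 - 7578 = 4426, and 0001000101001010 = 4096 + 256 + 64 + 8 + 2 = 4426 ✓



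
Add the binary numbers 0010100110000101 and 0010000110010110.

Add column by column from the right: bit + bit + carry-in; write the sum mod 2, carry 1 when the sum is 2 or 3.
carry:  0100001100001000
        0010100110000101
+       0010000110010110
------------------------
       00100101100011011
(the carry out of the leftmost column, 0, becomes the leading bit)
Decimal check:
  0010100110000101 = 8192 + 2048 + 256 + 128 + 4 + 1 = 10629
  0010000110010110 = 8192 + 256 + 128 + 16 + 4 + 2 = 8598
  10629 + 8598 = 19227, and 00100101100011011 = 16384 + 2048 + 512 + 256 + 16 + 8 + 2 + 1 = 19227 ✓



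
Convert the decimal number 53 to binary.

Using repeated division by 2:
53 ÷ 2 = 26 remainder 1
26 ÷ 2 = 13 remainder 0
13 ÷ 2 = 6 remainder 1
6 ÷ 2 = 3 remainder 0
3 ÷ 2 = 1 remainder 1
1 ÷ 2 = 0 remainder 1
Reading remainders bottom to top: 110101



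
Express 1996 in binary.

Using repeated division by 2:
1996 ÷ 2 = 998 remainder 0
998 ÷ 2 = 499 remainder 0
499 ÷ 2 = 249 remainder 1
249 ÷ 2 = 124 remainder 1
124 ÷ 2 = 62 remainder 0
62 ÷ 2 = 31 remainder 0
31 ÷ 2 = 15 remainder 1
15 ÷ 2 = 7 remainder 1
7 ÷ 2 = 3 remainder 1
3 ÷ 2 = 1 remainder 1
1 ÷ 2 = 0 remainder 1
Reading remainders bottom to top: 11111001100



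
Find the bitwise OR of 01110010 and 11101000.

OR: 1 when either bit is 1
  01110010
| 11101000
----------
  11111010
Decimal: 114 | 232 = 250



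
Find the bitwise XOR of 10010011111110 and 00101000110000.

XOR: 1 when bits differ
  10010011111110
^ 00101000110000
----------------
  10111011001110
Decimal: 9470 ^ 2608 = 11982



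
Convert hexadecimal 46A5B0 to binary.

Convert each hex digit to 4 bits:
  4 = 0100
  6 = 0110
  A = 1010
  5 = 0101
  B = 1011
  0 = 0000
Concatenate: 010001101010010110110000



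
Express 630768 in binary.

Using repeated division by 2:
630768 ÷ 2 = 315384 remainder 0
315384 ÷ 2 = 157692 remainder 0
157692 ÷ 2 = 78846 remainder 0
78846 ÷ 2 = 39423 remainder 0
39423 ÷ 2 = 19711 remainder 1
19711 ÷ 2 = 9855 remainder 1
9855 ÷ 2 = 4927 remainder 1
4927 ÷ 2 = 2463 remainder 1
2463 ÷ 2 = 1231 remainder 1
1231 ÷ 2 = 615 remainder 1
615 ÷ 2 = 307 remainder 1
307 ÷ 2 = 153 remainder 1
153 ÷ 2 = 76 remainder 1
76 ÷ 2 = 38 remainder 0
38 ÷ 2 = 19 remainder 0
19 ÷ 2 = 9 remainder 1
9 ÷ 2 = 4 remainder 1
4 ÷ 2 = 2 remainder 0
2 ÷ 2 = 1 remainder 0
1 ÷ 2 = 0 remainder 1
Reading remainders bottom to top: 10011001111111110000



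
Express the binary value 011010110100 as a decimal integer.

Sum of powers of 2 for each 1-bit:
2^2 + 2^4 + 2^5 + 2^7 + 2^9 + 2^10
= 4 + 16 + 32 + 128 + 512 + 1024
= 1716



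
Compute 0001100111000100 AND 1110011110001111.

AND: 1 only when both bits are 1
  0001100111000100
& 1110011110001111
------------------
  0000000110000100
Decimal: 6596 & 59279 = 388



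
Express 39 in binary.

Using repeated division by 2:
39 ÷ 2 = 19 remainder 1
19 ÷ 2 = 9 remainder 1
9 ÷ 2 = 4 remainder 1
4 ÷ 2 = 2 remainder 0
2 ÷ 2 = 1 remainder 0
1 ÷ 2 = 0 remainder 1
Reading remainders bottom to top: 100111



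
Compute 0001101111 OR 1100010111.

OR: 1 when either bit is 1
  0001101111
| 1100010111
------------
  1101111111
Decimal: 111 | 791 = 895



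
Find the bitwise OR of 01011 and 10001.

OR: 1 when either bit is 1
  01011
| 10001
-------
  11011
Decimal: 11 | 17 = 27



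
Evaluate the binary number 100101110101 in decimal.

Sum of powers of 2 for each 1-bit:
2^0 + 2^2 + 2^4 + 2^5 + 2^6 + 2^8 + 2^11
= 1 + 4 + 16 + 32 + 64 + 256 + 2048
= 2421



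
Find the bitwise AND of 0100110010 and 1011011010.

AND: 1 only when both bits are 1
  0100110010
& 1011011010
------------
  0000010010
Decimal: 306 & 730 = 18



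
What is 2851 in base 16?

Using repeated division by 16 (digits 10–15 are A–F):
2851 ÷ 16 = 178 remainder 3
178 ÷ 16 = 11 remainder 2
11 ÷ 16 = 0 remainder 11 (B)
Reading remainders bottom to top: B23



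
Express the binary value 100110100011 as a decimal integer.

Sum of powers of 2 for each 1-bit:
2^0 + 2^1 + 2^5 + 2^7 + 2^8 + 2^11
= 1 + 2 + 32 + 128 + 256 + 2048
= 2467



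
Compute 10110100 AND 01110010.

AND: 1 only when both bits are 1
  10110100
& 01110010
----------
  00110000
Decimal: 180 & 114 = 48



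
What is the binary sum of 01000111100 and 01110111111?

Add column by column from the right: bit + bit + carry-in; write the sum mod 2, carry 1 when the sum is 2 or 3.
carry:  10001111000
        01000111100
+       01110111111
-------------------
       010111111011
(the carry out of the leftmost column, 0, becomes the leading bit)
Decimal check:
  01000111100 = 512 + 32 + 16 + 8 + 4 = 572
  01110111111 = 512 + 256 + 128 + 32 + 16 + 8 + 4 + 2 + 1 = 959
  572 + 959 = 1531, and 010111111011 = 1024 + 256 + 128 + 64 + 32 + 16 + 8 + 2 + 1 = 1531 ✓



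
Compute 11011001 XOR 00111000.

XOR: 1 when bits differ
  11011001
^ 00111000
----------
  11100001
Decimal: 217 ^ 56 = 225



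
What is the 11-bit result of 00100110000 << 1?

Original: 00100110000 (decimal 304)
Shift left by 1 position
Append 1 zero on the right
Result: 01001100000 (decimal 608)
Equivalent: 304 << 1 = 304 × 2^1 = 608



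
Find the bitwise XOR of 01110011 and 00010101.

XOR: 1 when bits differ
  01110011
^ 00010101
----------
  01100110
Decimal: 115 ^ 21 = 102



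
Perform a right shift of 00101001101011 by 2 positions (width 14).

Original: 00101001101011 (decimal 2667)
Shift right by 2 positions
Drop the 2 low bits; fill with zeros on the left
Result: 00001010011010 (decimal 666)
Equivalent: 2667 >> 2 = 2667 ÷ 2^2 = 666



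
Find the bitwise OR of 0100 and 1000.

OR: 1 when either bit is 1
  0100
| 1000
------
  1100
Decimal: 4 | 8 = 12



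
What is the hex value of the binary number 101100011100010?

Group into 4-bit nibbles from right:
  0101 = 5
  1000 = 8
  1110 = E
  0010 = 2
Result: 58E2



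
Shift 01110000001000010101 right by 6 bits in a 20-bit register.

Original: 01110000001000010101 (decimal 459285)
Shift right by 6 positions
Drop the 6 low bits; fill with zeros on the left
Result: 00000001110000001000 (decimal 7176)
Equivalent: 459285 >> 6 = 459285 ÷ 2^6 = 7176



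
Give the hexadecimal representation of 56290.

Using repeated division by 16 (digits 10–15 are A–F):
56290 ÷ 16 = 3518 remainder 2
3518 ÷ 16 = 219 remainder 14 (E)
219 ÷ 16 = 13 remainder 11 (B)
13 ÷ 16 = 0 remainder 13 (D)
Reading remainders bottom to top: DBE2



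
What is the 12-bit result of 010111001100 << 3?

Original: 010111001100 (decimal 1484)
Shift left by 3 positions
Append 3 zeros on the right and drop the 3 high bits that overflow the 12-bit width
Result: 111001100000 (decimal 3680)
Equivalent: 1484 << 3 = 1484 × 2^3 = 11872, truncated to 12 bits = 3680



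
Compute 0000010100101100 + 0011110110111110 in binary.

Add column by column from the right: bit + bit + carry-in; write the sum mod 2, carry 1 when the sum is 2 or 3.
carry:  0111101001111000
        0000010100101100
+       0011110110111110
------------------------
       00100001011101010
(the carry out of the leftmost column, 0, becomes the leading bit)
Decimal check:
  0000010100101100 = 1024 + 256 + 32 + 8 + 4 = 1324
  0011110110111110 = 8192 + 4096 + 2048 + 1024 + 256 + 128 + 32 + 16 + 8 + 4 + 2 = 15806
  1324 + 15806 = 17130, and 00100001011101010 = 16384 + 512 + 128 + 64 + 32 + 8 + 2 = 17130 ✓



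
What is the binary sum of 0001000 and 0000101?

Add column by column from the right: bit + bit + carry-in; write the sum mod 2, carry 1 when the sum is 2 or 3.
carry:  0000000
        0001000
+       0000101
---------------
       00001101
(the carry out of the leftmost column, 0, becomes the leading bit)
Decimal check:
  0001000 = 8
  0000101 = 4 + 1 = 5
  8 + 5 = 13, and 00001101 = 8 + 4 + 1 = 13 ✓



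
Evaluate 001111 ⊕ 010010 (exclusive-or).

XOR: 1 when bits differ
  001111
^ 010010
--------
  011101
Decimal: 15 ^ 18 = 29



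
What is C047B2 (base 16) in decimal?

Expand by place value (powers of 16):
Digit values: C = 12, B = 11
C047B2 = 12 × 16^5 + 0 × 16^4 + 4 × 16^3 + 7 × 16^2 + 11 × 16^1 + 2 × 16^0
= 12 × 1048576 + 0 × 65536 + 4 × 4096 + 7 × 256 + 11 × 16 + 2 × 1
= 12582912 + 0 + 16384 + 1792 + 176 + 2
= 12601266



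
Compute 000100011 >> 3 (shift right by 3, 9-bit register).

Original: 000100011 (decimal 35)
Shift right by 3 positions
Drop the 3 low bits; fill with zeros on the left
Result: 000000100 (decimal 4)
Equivalent: 35 >> 3 = 35 ÷ 2^3 = 4



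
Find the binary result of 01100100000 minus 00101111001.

Method 1 - Direct subtraction (column by column from the right: bit − bit − borrow-in; if negative, add 2 and borrow 1 from the next column):
borrow: 01111111110
        01100100000
-       00101111001
-------------------
        00110100111

Method 2 - Add two's complement:
Two's complement of 00101111001: invert → 11010000110, add 1 → 11010000111
  01100100000
+ 11010000111
-------------
 100110100111  (end carry out of the top bit = 1)
Discarding the end carry: 00110100111
Decimal check:
  01100100000 = 512 + 256 + 32 = 800
  00101111001 = 256 + 64 + 32 + 16 + 8 + 1 = 377
  800 - 377 = 423, and 00110100111 = 256 + 128 + 32 + 4 + 2 + 1 = 423 ✓



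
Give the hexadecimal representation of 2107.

Using repeated division by 16 (digits 10–15 are A–F):
2107 ÷ 16 = 131 remainder 11 (B)
131 ÷ 16 = 8 remainder 3
8 ÷ 16 = 0 remainder 8
Reading remainders bottom to top: 83B



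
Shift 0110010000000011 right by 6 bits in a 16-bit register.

Original: 0110010000000011 (decimal 25603)
Shift right by 6 positions
Drop the 6 low bits; fill with zeros on the left
Result: 0000000110010000 (decimal 400)
Equivalent: 25603 >> 6 = 25603 ÷ 2^6 = 400



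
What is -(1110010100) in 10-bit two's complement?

Original (sign bit 1, negative): 1110010100
Step 1 - Invert all bits: 0001101011
Step 2 - Add 1: 0001101100
Verification: 1110010100 + 0001101100 = 10000000000; discarding the end carry (carry out of the top bit) leaves the 10-bit value 0000000000, as required for x + (-x)



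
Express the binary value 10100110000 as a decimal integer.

Sum of powers of 2 for each 1-bit:
2^4 + 2^5 + 2^8 + 2^10
= 16 + 32 + 256 + 1024
= 1328



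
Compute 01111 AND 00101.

AND: 1 only when both bits are 1
  01111
& 00101
-------
  00101
Decimal: 15 & 5 = 5



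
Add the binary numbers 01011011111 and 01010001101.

Add column by column from the right: bit + bit + carry-in; write the sum mod 2, carry 1 when the sum is 2 or 3.
carry:  10100111110
        01011011111
+       01010001101
-------------------
       010101101100
(the carry out of the leftmost column, 0, becomes the leading bit)
Decimal check:
  01011011111 = 512 + 128 + 64 + 16 + 8 + 4 + 2 + 1 = 735
  01010001101 = 512 + 128 + 8 + 4 + 1 = 653
  735 + 653 = 1388, and 010101101100 = 1024 + 256 + 64 + 32 + 8 + 4 = 1388 ✓



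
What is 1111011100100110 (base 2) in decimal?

Sum of powers of 2 for each 1-bit:
2^1 + 2^2 + 2^5 + 2^8 + 2^9 + 2^10 + 2^12 + 2^13 + 2^14 + 2^15
= 2 + 4 + 32 + 256 + 512 + 1024 + 4096 + 8192 + 16384 + 32768
= 63270



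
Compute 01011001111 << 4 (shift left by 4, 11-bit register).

Original: 01011001111 (decimal 719)
Shift left by 4 positions
Append 4 zeros on the right and drop the 4 high bits that overflow the 11-bit width
Result: 10011110000 (decimal 1264)
Equivalent: 719 << 4 = 719 × 2^4 = 11504, truncated to 11 bits = 1264



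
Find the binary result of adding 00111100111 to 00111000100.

Add column by column from the right: bit + bit + carry-in; write the sum mod 2, carry 1 when the sum is 2 or 3.
carry:  01110001000
        00111100111
+       00111000100
-------------------
       001110101011
(the carry out of the leftmost column, 0, becomes the leading bit)
Decimal check:
  00111100111 = 256 + 128 + 64 + 32 + 4 + 2 + 1 = 487
  00111000100 = 256 + 128 + 64 + 4 = 452
  487 + 452 = 939, and 001110101011 = 512 + 256 + 128 + 32 + 8 + 2 + 1 = 939 ✓



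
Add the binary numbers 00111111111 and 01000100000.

Add column by column from the right: bit + bit + carry-in; write the sum mod 2, carry 1 when the sum is 2 or 3.
carry:  11111000000
        00111111111
+       01000100000
-------------------
       010000011111
(the carry out of the leftmost column, 0, becomes the leading bit)
Decimal check:
  00111111111 = 256 + 128 + 64 + 32 + 16 + 8 + 4 + 2 + 1 = 511
  01000100000 = 512 + 32 = 544
  511 + 544 = 1055, and 010000011111 = 1024 + 16 + 8 + 4 + 2 + 1 = 1055 ✓



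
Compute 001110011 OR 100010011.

OR: 1 when either bit is 1
  001110011
| 100010011
-----------
  101110011
Decimal: 115 | 275 = 371



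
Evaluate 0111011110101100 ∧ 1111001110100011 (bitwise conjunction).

AND: 1 only when both bits are 1
  0111011110101100
& 1111001110100011
------------------
  0111001110100000
Decimal: 30636 & 62371 = 29600



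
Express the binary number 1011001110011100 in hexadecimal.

Group into 4-bit nibbles from right:
  1011 = B
  0011 = 3
  1001 = 9
  1100 = C
Result: B39C



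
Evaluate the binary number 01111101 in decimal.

Sum of powers of 2 for each 1-bit:
2^0 + 2^2 + 2^3 + 2^4 + 2^5 + 2^6
= 1 + 4 + 8 + 16 + 32 + 64
= 125



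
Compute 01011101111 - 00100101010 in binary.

Method 1 - Direct subtraction (column by column from the right: bit − bit − borrow-in; if negative, add 2 and borrow 1 from the next column):
borrow: 01000000000
        01011101111
-       00100101010
-------------------
        00111000101

Method 2 - Add two's complement:
Two's complement of 00100101010: invert → 11011010101, add 1 → 11011010110
  01011101111
+ 11011010110
-------------
 100111000101  (end carry out of the top bit = 1)
Discarding the end carry: 00111000101
Decimal check:
  01011101111 = 512 + 128 + 64 + 32 + 8 + 4 + 2 + 1 = 751
  00100101010 = 256 + 32 + 8 + 2 = 298
  751 - 298 = 453, and 00111000101 = 256 + 128 + 64 + 4 + 1 = 453 ✓



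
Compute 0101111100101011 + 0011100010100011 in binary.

Add column by column from the right: bit + bit + carry-in; write the sum mod 2, carry 1 when the sum is 2 or 3.
carry:  1111000001000110
        0101111100101011
+       0011100010100011
------------------------
       01001011111001110
(the carry out of the leftmost column, 0, becomes the leading bit)
Decimal check:
  0101111100101011 = 16384 + 4096 + 2048 + 1024 + 512 + 256 + 32 + 8 + 2 + 1 = 24363
  0011100010100011 = 8192 + 4096 + 2048 + 128 + 32 + 2 + 1 = 14499
  24363 + 14499 = 38862, and 01001011111001110 = 32768 + 4096 + 1024 + 512 + 256 + 128 + 64 + 8 + 4 + 2 = 38862 ✓



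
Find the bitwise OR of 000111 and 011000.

OR: 1 when either bit is 1
  000111
| 011000
--------
  011111
Decimal: 7 | 24 = 31



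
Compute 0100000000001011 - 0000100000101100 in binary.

Method 1 - Direct subtraction (column by column from the right: bit − bit − borrow-in; if negative, add 2 and borrow 1 from the next column):
borrow: 0111111111111000
        0100000000001011
-       0000100000101100
------------------------
        0011011111011111

Method 2 - Add two's complement:
Two's complement of 0000100000101100: invert → 1111011111010011, add 1 → 1111011111010100
  0100000000001011
+ 1111011111010100
------------------
 10011011111011111  (end carry out of the top bit = 1)
Discarding the end carry: 0011011111011111
Decimal check:
  0100000000001011 = 16384 + 8 + 2 + 1 = 16395
  0000100000101100 = 2048 + 32 + 8 + 4 = 2092
  16395 - 2092 = 14303, and 0011011111011111 = 8192 + 4096 + 1024 + 512 + 256 + 128 + 64 + 16 + 8 + 4 + 2 + 1 = 14303 ✓



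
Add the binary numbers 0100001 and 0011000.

Add column by column from the right: bit + bit + carry-in; write the sum mod 2, carry 1 when the sum is 2 or 3.
carry:  0000000
        0100001
+       0011000
---------------
       00111001
(the carry out of the leftmost column, 0, becomes the leading bit)
Decimal check:
  0100001 = 32 + 1 = 33
  0011000 = 16 + 8 = 24
  33 + 24 = 57, and 00111001 = 32 + 16 + 8 + 1 = 57 ✓



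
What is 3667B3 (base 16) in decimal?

Expand by place value (powers of 16):
Digit values: B = 11
3667B3 = 3 × 16^5 + 6 × 16^4 + 6 × 16^3 + 7 × 16^2 + 11 × 16^1 + 3 × 16^0
= 3 × 1048576 + 6 × 65536 + 6 × 4096 + 7 × 256 + 11 × 16 + 3 × 1
= 3145728 + 393216 + 24576 + 1792 + 176 + 3
= 3565491



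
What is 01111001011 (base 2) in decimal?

Sum of powers of 2 for each 1-bit:
2^0 + 2^1 + 2^3 + 2^6 + 2^7 + 2^8 + 2^9
= 1 + 2 + 8 + 64 + 128 + 256 + 512
= 971



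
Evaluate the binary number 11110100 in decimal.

Sum of powers of 2 for each 1-bit:
2^2 + 2^4 + 2^5 + 2^6 + 2^7
= 4 + 16 + 32 + 64 + 128
= 244



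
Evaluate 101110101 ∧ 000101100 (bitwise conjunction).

AND: 1 only when both bits are 1
  101110101
& 000101100
-----------
  000100100
Decimal: 373 & 44 = 36



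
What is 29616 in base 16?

Using repeated division by 16 (digits 10–15 are A–F):
29616 ÷ 16 = 1851 remainder 0
1851 ÷ 16 = 115 remainder 11 (B)
115 ÷ 16 = 7 remainder 3
7 ÷ 16 = 0 remainder 7
Reading remainders bottom to top: 73B0



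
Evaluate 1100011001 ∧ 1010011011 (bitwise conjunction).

AND: 1 only when both bits are 1
  1100011001
& 1010011011
------------
  1000011001
Decimal: 793 & 667 = 537



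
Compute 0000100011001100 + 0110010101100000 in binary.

Add column by column from the right: bit + bit + carry-in; write the sum mod 2, carry 1 when the sum is 2 or 3.
carry:  0000001110000000
        0000100011001100
+       0110010101100000
------------------------
       00110111000101100
(the carry out of the leftmost column, 0, becomes the leading bit)
Decimal check:
  0000100011001100 = 2048 + 128 + 64 + 8 + 4 = 2252
  0110010101100000 = 16384 + 8192 + 1024 + 256 + 64 + 32 = 25952
  2252 + 25952 = 28204, and 00110111000101100 = 16384 + 8192 + 2048 + 1024 + 512 + 32 + 8 + 4 = 28204 ✓



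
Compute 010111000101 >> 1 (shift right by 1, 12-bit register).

Original: 010111000101 (decimal 1477)
Shift right by 1 position
Drop the 1 low bit; fill with zero on the left
Result: 001011100010 (decimal 738)
Equivalent: 1477 >> 1 = 1477 ÷ 2^1 = 738



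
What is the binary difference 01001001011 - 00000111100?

Method 1 - Direct subtraction (column by column from the right: bit − bit − borrow-in; if negative, add 2 and borrow 1 from the next column):
borrow: 00001111000
        01001001011
-       00000111100
-------------------
        01000001111

Method 2 - Add two's complement:
Two's complement of 00000111100: invert → 11111000011, add 1 → 11111000100
  01001001011
+ 11111000100
-------------
 101000001111  (end carry out of the top bit = 1)
Discarding the end carry: 01000001111
Decimal check:
  01001001011 = 512 + 64 + 8 + 2 + 1 = 587
  00000111100 = 32 + 16 + 8 + 4 = 60
  587 - 60 = 527, and 01000001111 = 512 + 8 + 4 + 2 + 1 = 527 ✓



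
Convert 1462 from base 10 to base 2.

Using repeated division by 2:
1462 ÷ 2 = 731 remainder 0
731 ÷ 2 = 365 remainder 1
365 ÷ 2 = 182 remainder 1
182 ÷ 2 = 91 remainder 0
91 ÷ 2 = 45 remainder 1
45 ÷ 2 = 22 remainder 1
22 ÷ 2 = 11 remainder 0
11 ÷ 2 = 5 remainder 1
5 ÷ 2 = 2 remainder 1
2 ÷ 2 = 1 remainder 0
1 ÷ 2 = 0 remainder 1
Reading remainders bottom to top: 10110110110



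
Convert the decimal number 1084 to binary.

Using repeated division by 2:
1084 ÷ 2 = 542 remainder 0
542 ÷ 2 = 271 remainder 0
271 ÷ 2 = 135 remainder 1
135 ÷ 2 = 67 remainder 1
67 ÷ 2 = 33 remainder 1
33 ÷ 2 = 16 remainder 1
16 ÷ 2 = 8 remainder 0
8 ÷ 2 = 4 remainder 0
4 ÷ 2 = 2 remainder 0
2 ÷ 2 = 1 remainder 0
1 ÷ 2 = 0 remainder 1
Reading remainders bottom to top: 10000111100



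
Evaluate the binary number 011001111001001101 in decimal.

Sum of powers of 2 for each 1-bit:
2^0 + 2^2 + 2^3 + 2^6 + 2^9 + 2^10 + 2^11 + 2^12 + 2^15 + 2^16
= 1 + 4 + 8 + 64 + 512 + 1024 + 2048 + 4096 + 32768 + 65536
= 106061



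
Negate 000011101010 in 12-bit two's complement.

Original: 000011101010
Step 1 - Invert all bits: 111100010101
Step 2 - Add 1: 111100010110
Verification: 000011101010 + 111100010110 = 1000000000000; discarding the end carry (carry out of the top bit) leaves the 12-bit value 000000000000, as required for x + (-x)



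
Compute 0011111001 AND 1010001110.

AND: 1 only when both bits are 1
  0011111001
& 1010001110
------------
  0010001000
Decimal: 249 & 654 = 136



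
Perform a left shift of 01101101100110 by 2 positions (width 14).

Original: 01101101100110 (decimal 7014)
Shift left by 2 positions
Append 2 zeros on the right and drop the 2 high bits that overflow the 14-bit width
Result: 10110110011000 (decimal 11672)
Equivalent: 7014 << 2 = 7014 × 2^2 = 28056, truncated to 14 bits = 11672



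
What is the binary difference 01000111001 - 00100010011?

Method 1 - Direct subtraction (column by column from the right: bit − bit − borrow-in; if negative, add 2 and borrow 1 from the next column):
borrow: 01000001100
        01000111001
-       00100010011
-------------------
        00100100110

Method 2 - Add two's complement:
Two's complement of 00100010011: invert → 11011101100, add 1 → 11011101101
  01000111001
+ 11011101101
-------------
 100100100110  (end carry out of the top bit = 1)
Discarding the end carry: 00100100110
Decimal check:
  01000111001 = 512 + 32 + 16 + 8 + 1 = 569
  00100010011 = 256 + 16 + 2 + 1 = 275
  569 - 275 = 294, and 00100100110 = 256 + 32 + 4 + 2 = 294 ✓



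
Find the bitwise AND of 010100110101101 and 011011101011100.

AND: 1 only when both bits are 1
  010100110101101
& 011011101011100
-----------------
  010000100001100
Decimal: 10669 & 14172 = 8460



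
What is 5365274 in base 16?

Using repeated division by 16 (digits 10–15 are A–F):
5365274 ÷ 16 = 335329 remainder 10 (A)
335329 ÷ 16 = 20958 remainder 1
20958 ÷ 16 = 1309 remainder 14 (E)
1309 ÷ 16 = 81 remainder 13 (D)
81 ÷ 16 = 5 remainder 1
5 ÷ 16 = 0 remainder 5
Reading remainders bottom to top: 51DE1A



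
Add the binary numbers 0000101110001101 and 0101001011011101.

Add column by column from the right: bit + bit + carry-in; write the sum mod 2, carry 1 when the sum is 2 or 3.
carry:  0000011100111010
        0000101110001101
+       0101001011011101
------------------------
       00101111001101010
(the carry out of the leftmost column, 0, becomes the leading bit)
Decimal check:
  0000101110001101 = 2048 + 512 + 256 + 128 + 8 + 4 + 1 = 2957
  0101001011011101 = 16384 + 4096 + 512 + 128 + 64 + 16 + 8 + 4 + 1 = 21213
  2957 + 21213 = 24170, and 00101111001101010 = 16384 + 4096 + 2048 + 1024 + 512 + 64 + 32 + 8 + 2 = 24170 ✓



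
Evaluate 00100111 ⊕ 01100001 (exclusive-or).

XOR: 1 when bits differ
  00100111
^ 01100001
----------
  01000110
Decimal: 39 ^ 97 = 70



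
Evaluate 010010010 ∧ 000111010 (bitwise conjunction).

AND: 1 only when both bits are 1
  010010010
& 000111010
-----------
  000010010
Decimal: 146 & 58 = 18



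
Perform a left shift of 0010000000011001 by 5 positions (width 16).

Original: 0010000000011001 (decimal 8217)
Shift left by 5 positions
Append 5 zeros on the right and drop the 5 high bits that overflow the 16-bit width
Result: 0000001100100000 (decimal 800)
Equivalent: 8217 << 5 = 8217 × 2^5 = 262944, truncated to 16 bits = 800



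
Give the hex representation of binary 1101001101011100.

Group into 4-bit nibbles from right:
  1101 = D
  0011 = 3
  0101 = 5
  1100 = C
Result: D35C



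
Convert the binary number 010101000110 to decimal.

Sum of powers of 2 for each 1-bit:
2^1 + 2^2 + 2^6 + 2^8 + 2^10
= 2 + 4 + 64 + 256 + 1024
= 1350



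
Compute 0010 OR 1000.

OR: 1 when either bit is 1
  0010
| 1000
------
  1010
Decimal: 2 | 8 = 10



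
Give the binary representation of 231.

Using repeated division by 2:
231 ÷ 2 = 115 remainder 1
115 ÷ 2 = 57 remainder 1
57 ÷ 2 = 28 remainder 1
28 ÷ 2 = 14 remainder 0
14 ÷ 2 = 7 remainder 0
7 ÷ 2 = 3 remainder 1
3 ÷ 2 = 1 remainder 1
1 ÷ 2 = 0 remainder 1
Reading remainders bottom to top: 11100111



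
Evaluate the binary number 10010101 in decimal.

Sum of powers of 2 for each 1-bit:
2^0 + 2^2 + 2^4 + 2^7
= 1 + 4 + 16 + 128
= 149



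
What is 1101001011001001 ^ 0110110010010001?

XOR: 1 when bits differ
  1101001011001001
^ 0110110010010001
------------------
  1011111001011000
Decimal: 53961 ^ 27793 = 48728



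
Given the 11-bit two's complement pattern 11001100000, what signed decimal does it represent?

Binary: 11001100000
Sign bit: 1 (negative)
Invert: 00110011111
Add 1:  00110100000
Magnitude: 00110100000 = 256 + 128 + 32 = 416
Value: -416



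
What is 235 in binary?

Using repeated division by 2:
235 ÷ 2 = 117 remainder 1
117 ÷ 2 = 58 remainder 1
58 ÷ 2 = 29 remainder 0
29 ÷ 2 = 14 remainder 1
14 ÷ 2 = 7 remainder 0
7 ÷ 2 = 3 remainder 1
3 ÷ 2 = 1 remainder 1
1 ÷ 2 = 0 remainder 1
Reading remainders bottom to top: 11101011



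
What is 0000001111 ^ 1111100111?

XOR: 1 when bits differ
  0000001111
^ 1111100111
------------
  1111101000
Decimal: 15 ^ 999 = 1000



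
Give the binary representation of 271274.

Using repeated division by 2:
271274 ÷ 2 = 135637 remainder 0
135637 ÷ 2 = 67818 remainder 1
67818 ÷ 2 = 33909 remainder 0
33909 ÷ 2 = 16954 remainder 1
16954 ÷ 2 = 8477 remainder 0
8477 ÷ 2 = 4238 remainder 1
4238 ÷ 2 = 2119 remainder 0
2119 ÷ 2 = 1059 remainder 1
1059 ÷ 2 = 529 remainder 1
529 ÷ 2 = 264 remainder 1
264 ÷ 2 = 132 remainder 0
132 ÷ 2 = 66 remainder 0
66 ÷ 2 = 33 remainder 0
33 ÷ 2 = 16 remainder 1
16 ÷ 2 = 8 remainder 0
8 ÷ 2 = 4 remainder 0
4 ÷ 2 = 2 remainder 0
2 ÷ 2 = 1 remainder 0
1 ÷ 2 = 0 remainder 1
Reading remainders bottom to top: 1000010001110101010



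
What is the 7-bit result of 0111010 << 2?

Original: 0111010 (decimal 58)
Shift left by 2 positions
Append 2 zeros on the right and drop the 2 high bits that overflow the 7-bit width
Result: 1101000 (decimal 104)
Equivalent: 58 << 2 = 58 × 2^2 = 232, truncated to 7 bits = 104



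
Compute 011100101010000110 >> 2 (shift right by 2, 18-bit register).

Original: 011100101010000110 (decimal 117382)
Shift right by 2 positions
Drop the 2 low bits; fill with zeros on the left
Result: 000111001010100001 (decimal 29345)
Equivalent: 117382 >> 2 = 117382 ÷ 2^2 = 29345



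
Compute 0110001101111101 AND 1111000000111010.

AND: 1 only when both bits are 1
  0110001101111101
& 1111000000111010
------------------
  0110000000111000
Decimal: 25469 & 61498 = 24632



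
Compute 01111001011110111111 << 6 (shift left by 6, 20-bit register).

Original: 01111001011110111111 (decimal 497599)
Shift left by 6 positions
Append 6 zeros on the right and drop the 6 high bits that overflow the 20-bit width
Result: 01011110111111000000 (decimal 389056)
Equivalent: 497599 << 6 = 497599 × 2^6 = 31846336, truncated to 20 bits = 389056



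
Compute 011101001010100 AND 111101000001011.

AND: 1 only when both bits are 1
  011101001010100
& 111101000001011
-----------------
  011101000000000
Decimal: 14932 & 31243 = 14848



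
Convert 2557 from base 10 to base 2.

Using repeated division by 2:
2557 ÷ 2 = 1278 remainder 1
1278 ÷ 2 = 639 remainder 0
639 ÷ 2 = 319 remainder 1
319 ÷ 2 = 159 remainder 1
159 ÷ 2 = 79 remainder 1
79 ÷ 2 = 39 remainder 1
39 ÷ 2 = 19 remainder 1
19 ÷ 2 = 9 remainder 1
9 ÷ 2 = 4 remainder 1
4 ÷ 2 = 2 remainder 0
2 ÷ 2 = 1 remainder 0
1 ÷ 2 = 0 remainder 1
Reading remainders bottom to top: 100111111101



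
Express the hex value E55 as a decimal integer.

Expand by place value (powers of 16):
Digit values: E = 14
E55 = 14 × 16^2 + 5 × 16^1 + 5 × 16^0
= 14 × 256 + 5 × 16 + 5 × 1
= 3584 + 80 + 5
= 3669



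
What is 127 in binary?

Using repeated division by 2:
127 ÷ 2 = 63 remainder 1
63 ÷ 2 = 31 remainder 1
31 ÷ 2 = 15 remainder 1
15 ÷ 2 = 7 remainder 1
7 ÷ 2 = 3 remainder 1
3 ÷ 2 = 1 remainder 1
1 ÷ 2 = 0 remainder 1
Reading remainders bottom to top: 1111111



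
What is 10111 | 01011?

OR: 1 when either bit is 1
  10111
| 01011
-------
  11111
Decimal: 23 | 11 = 31



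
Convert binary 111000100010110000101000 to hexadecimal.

Group into 4-bit nibbles from right:
  1110 = E
  0010 = 2
  0010 = 2
  1100 = C
  0010 = 2
  1000 = 8
Result: E22C28



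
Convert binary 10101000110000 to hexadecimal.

Group into 4-bit nibbles from right:
  0010 = 2
  1010 = A
  0011 = 3
  0000 = 0
Result: 2A30



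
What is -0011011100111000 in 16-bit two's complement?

Original: 0011011100111000
Step 1 - Invert all bits: 1100100011000111
Step 2 - Add 1: 1100100011001000
Verification: 0011011100111000 + 1100100011001000 = 10000000000000000; discarding the end carry (carry out of the top bit) leaves the 16-bit value 0000000000000000, as required for x + (-x)



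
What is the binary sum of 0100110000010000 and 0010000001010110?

Add column by column from the right: bit + bit + carry-in; write the sum mod 2, carry 1 when the sum is 2 or 3.
carry:  0000000000100000
        0100110000010000
+       0010000001010110
------------------------
       00110110001100110
(the carry out of the leftmost column, 0, becomes the leading bit)
Decimal check:
  0100110000010000 = 16384 + 2048 + 1024 + 16 = 19472
  0010000001010110 = 8192 + 64 + 16 + 4 + 2 = 8278
  19472 + 8278 = 27750, and 00110110001100110 = 16384 + 8192 + 2048 + 1024 + 64 + 32 + 4 + 2 = 27750 ✓



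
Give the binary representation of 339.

Using repeated division by 2:
339 ÷ 2 = 169 remainder 1
169 ÷ 2 = 84 remainder 1
84 ÷ 2 = 42 remainder 0
42 ÷ 2 = 21 remainder 0
21 ÷ 2 = 10 remainder 1
10 ÷ 2 = 5 remainder 0
5 ÷ 2 = 2 remainder 1
2 ÷ 2 = 1 remainder 0
1 ÷ 2 = 0 remainder 1
Reading remainders bottom to top: 101010011



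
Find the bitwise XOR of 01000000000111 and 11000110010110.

XOR: 1 when bits differ
  01000000000111
^ 11000110010110
----------------
  10000110010001
Decimal: 4103 ^ 12694 = 8593



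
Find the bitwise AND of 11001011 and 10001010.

AND: 1 only when both bits are 1
  11001011
& 10001010
----------
  10001010
Decimal: 203 & 138 = 138



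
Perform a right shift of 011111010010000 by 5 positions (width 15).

Original: 011111010010000 (decimal 16016)
Shift right by 5 positions
Drop the 5 low bits; fill with zeros on the left
Result: 000000111110100 (decimal 500)
Equivalent: 16016 >> 5 = 16016 ÷ 2^5 = 500



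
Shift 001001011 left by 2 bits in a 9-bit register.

Original: 001001011 (decimal 75)
Shift left by 2 positions
Append 2 zeros on the right
Result: 100101100 (decimal 300)
Equivalent: 75 << 2 = 75 × 2^2 = 300



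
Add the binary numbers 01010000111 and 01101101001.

Add column by column from the right: bit + bit + carry-in; write the sum mod 2, carry 1 when the sum is 2 or 3.
carry:  10000011110
        01010000111
+       01101101001
-------------------
       010111110000
(the carry out of the leftmost column, 0, becomes the leading bit)
Decimal check:
  01010000111 = 512 + 128 + 4 + 2 + 1 = 647
  01101101001 = 512 + 256 + 64 + 32 + 8 + 1 = 873
  647 + 873 = 1520, and 010111110000 = 1024 + 256 + 128 + 64 + 32 + 16 = 1520 ✓



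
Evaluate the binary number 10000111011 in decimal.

Sum of powers of 2 for each 1-bit:
2^0 + 2^1 + 2^3 + 2^4 + 2^5 + 2^10
= 1 + 2 + 8 + 16 + 32 + 1024
= 1083



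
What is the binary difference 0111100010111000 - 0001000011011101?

Method 1 - Direct subtraction (column by column from the right: bit − bit − borrow-in; if negative, add 2 and borrow 1 from the next column):
borrow: 0000111110111110
        0111100010111000
-       0001000011011101
------------------------
        0110011111011011

Method 2 - Add two's complement:
Two's complement of 0001000011011101: invert → 1110111100100010, add 1 → 1110111100100011
  0111100010111000
+ 1110111100100011
------------------
 10110011111011011  (end carry out of the top bit = 1)
Discarding the end carry: 0110011111011011
Decimal check:
  0111100010111000 = 16384 + 8192 + 4096 + 2048 + 128 + 32 + 16 + 8 = 30904
  0001000011011101 = 4096 + 128 + 64 + 16 + 8 + 4 + 1 = 4317
  30904 - 4317 = 26587, and 0110011111011011 = 16384 + 8192 + 1024 + 512 + 256 + 128 + 64 + 16 + 8 + 2 + 1 = 26587 ✓



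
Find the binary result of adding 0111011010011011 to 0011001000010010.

Add column by column from the right: bit + bit + carry-in; write the sum mod 2, carry 1 when the sum is 2 or 3.
carry:  1110110000100100
        0111011010011011
+       0011001000010010
------------------------
       01010100010101101
(the carry out of the leftmost column, 0, becomes the leading bit)
Decimal check:
  0111011010011011 = 16384 + 8192 + 4096 + 1024 + 512 + 128 + 16 + 8 + 2 + 1 = 30363
  0011001000010010 = 8192 + 4096 + 512 + 16 + 2 = 12818
  30363 + 12818 = 43181, and 01010100010101101 = 32768 + 8192 + 2048 + 128 + 32 + 8 + 4 + 1 = 43181 ✓



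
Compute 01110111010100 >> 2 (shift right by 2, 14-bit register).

Original: 01110111010100 (decimal 7636)
Shift right by 2 positions
Drop the 2 low bits; fill with zeros on the left
Result: 00011101110101 (decimal 1909)
Equivalent: 7636 >> 2 = 7636 ÷ 2^2 = 1909



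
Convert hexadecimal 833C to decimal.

Expand by place value (powers of 16):
Digit values: C = 12
833C = 8 × 16^3 + 3 × 16^2 + 3 × 16^1 + 12 × 16^0
= 8 × 4096 + 3 × 256 + 3 × 16 + 12 × 1
= 32768 + 768 + 48 + 12
= 33596



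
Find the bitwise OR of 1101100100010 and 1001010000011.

OR: 1 when either bit is 1
  1101100100010
| 1001010000011
---------------
  1101110100011
Decimal: 6946 | 4739 = 7075



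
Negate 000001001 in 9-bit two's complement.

Original: 000001001
Step 1 - Invert all bits: 111110110
Step 2 - Add 1: 111110111
Verification: 000001001 + 111110111 = 1000000000; discarding the end carry (carry out of the top bit) leaves the 9-bit value 000000000, as required for x + (-x)



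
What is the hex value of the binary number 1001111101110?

Group into 4-bit nibbles from right:
  0001 = 1
  0011 = 3
  1110 = E
  1110 = E
Result: 13EE



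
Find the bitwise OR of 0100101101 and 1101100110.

OR: 1 when either bit is 1
  0100101101
| 1101100110
------------
  1101101111
Decimal: 301 | 870 = 879



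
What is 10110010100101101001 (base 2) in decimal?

Sum of powers of 2 for each 1-bit:
2^0 + 2^3 + 2^5 + 2^6 + 2^8 + 2^11 + 2^13 + 2^16 + 2^17 + 2^19
= 1 + 8 + 32 + 64 + 256 + 2048 + 8192 + 65536 + 131072 + 524288
= 731497



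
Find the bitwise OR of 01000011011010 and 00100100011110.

OR: 1 when either bit is 1
  01000011011010
| 00100100011110
----------------
  01100111011110
Decimal: 4314 | 2334 = 6622



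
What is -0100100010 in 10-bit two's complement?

Original: 0100100010
Step 1 - Invert all bits: 1011011101
Step 2 - Add 1: 1011011110
Verification: 0100100010 + 1011011110 = 10000000000; discarding the end carry (carry out of the top bit) leaves the 10-bit value 0000000000, as required for x + (-x)



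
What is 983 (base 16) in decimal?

Expand by place value (powers of 16):
983 = 9 × 16^2 + 8 × 16^1 + 3 × 16^0
= 9 × 256 + 8 × 16 + 3 × 1
= 2304 + 128 + 3
= 2435



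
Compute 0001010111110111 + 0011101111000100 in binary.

Add column by column from the right: bit + bit + carry-in; write the sum mod 2, carry 1 when the sum is 2 or 3.
carry:  0111111110001000
        0001010111110111
+       0011101111000100
------------------------
       00101000110111011
(the carry out of the leftmost column, 0, becomes the leading bit)
Decimal check:
  0001010111110111 = 4096 + 1024 + 256 + 128 + 64 + 32 + 16 + 4 + 2 + 1 = 5623
  0011101111000100 = 8192 + 4096 + 2048 + 512 + 256 + 128 + 64 + 4 = 15300
  5623 + 15300 = 20923, and 00101000110111011 = 16384 + 4096 + 256 + 128 + 32 + 16 + 8 + 2 + 1 = 20923 ✓

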